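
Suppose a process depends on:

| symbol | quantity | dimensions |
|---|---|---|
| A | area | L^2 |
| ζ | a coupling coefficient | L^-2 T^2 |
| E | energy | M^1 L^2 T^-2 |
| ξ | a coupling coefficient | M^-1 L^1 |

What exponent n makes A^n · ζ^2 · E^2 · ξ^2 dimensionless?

Balance the L exponent: (2)·n from A, plus 2·(-2) + 2·(2) + 2·(1) = 2 from the rest, must sum to zero.
2n + 2 = 0, so n = -1.

-1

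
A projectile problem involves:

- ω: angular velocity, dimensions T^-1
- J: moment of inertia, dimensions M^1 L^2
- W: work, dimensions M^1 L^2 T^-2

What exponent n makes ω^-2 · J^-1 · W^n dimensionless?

1

Balance the M exponent: (1)·n from W, plus −2·(0) − (1) = -1 from the rest, must sum to zero.
n − 1 = 0, so n = 1.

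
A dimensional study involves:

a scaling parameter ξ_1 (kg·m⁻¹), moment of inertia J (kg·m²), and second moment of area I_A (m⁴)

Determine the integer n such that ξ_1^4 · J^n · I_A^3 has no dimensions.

Balance the M exponent: (1)·n from J, plus 4·(1) + 3·(0) = 4 from the rest, must sum to zero.
n + 4 = 0, so n = -4.

-4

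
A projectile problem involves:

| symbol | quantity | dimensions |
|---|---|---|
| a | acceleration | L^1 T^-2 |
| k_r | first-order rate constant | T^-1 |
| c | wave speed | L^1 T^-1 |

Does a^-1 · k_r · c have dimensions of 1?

yes

Sum the exponent of each base dimension across the product:
  L: −[a]_L + [k_r]_L + [c]_L = −(1) + (0) + (1) = 0
  T: −[a]_T + [k_r]_T + [c]_T = −(-2) + (-1) + (-1) = 0
All base exponents vanish — dimensionless.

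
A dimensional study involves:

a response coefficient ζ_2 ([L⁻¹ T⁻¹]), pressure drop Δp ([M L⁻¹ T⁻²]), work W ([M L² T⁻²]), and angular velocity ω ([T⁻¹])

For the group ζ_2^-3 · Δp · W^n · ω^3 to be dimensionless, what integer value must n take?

-1

Balance the M exponent: (1)·n from W, plus −3·(0) + (1) + 3·(0) = 1 from the rest, must sum to zero.
n + 1 = 0, so n = -1.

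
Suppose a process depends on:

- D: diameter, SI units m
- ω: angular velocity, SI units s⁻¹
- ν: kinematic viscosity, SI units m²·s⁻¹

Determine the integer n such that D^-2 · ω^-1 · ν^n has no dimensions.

Balance the L exponent: (2)·n from ν, plus −2·(1) − (0) = -2 from the rest, must sum to zero.
2n − 2 = 0, so n = 1.

1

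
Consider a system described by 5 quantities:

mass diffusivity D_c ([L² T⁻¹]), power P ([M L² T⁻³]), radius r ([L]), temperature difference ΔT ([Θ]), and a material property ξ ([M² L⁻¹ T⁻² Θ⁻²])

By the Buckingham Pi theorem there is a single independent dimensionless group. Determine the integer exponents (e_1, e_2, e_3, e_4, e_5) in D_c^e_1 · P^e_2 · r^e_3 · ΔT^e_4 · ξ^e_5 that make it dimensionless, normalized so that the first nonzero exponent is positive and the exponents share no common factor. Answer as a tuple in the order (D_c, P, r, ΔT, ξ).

(4, -2, -3, 2, 1)

M: e_1·(0) + e_2·(1) + e_3·(0) + e_4·(0) + e_5·(2) = 0
L: e_1·(2) + e_2·(2) + e_3·(1) + e_4·(0) + e_5·(-1) = 0
T: e_1·(-1) + e_2·(-3) + e_3·(0) + e_4·(0) + e_5·(-2) = 0
Θ: e_1·(0) + e_2·(0) + e_3·(0) + e_4·(1) + e_5·(-2) = 0
Solving this homogeneous linear system for the smallest-integer solution (first nonzero entry positive) gives (4, -2, -3, 2, 1).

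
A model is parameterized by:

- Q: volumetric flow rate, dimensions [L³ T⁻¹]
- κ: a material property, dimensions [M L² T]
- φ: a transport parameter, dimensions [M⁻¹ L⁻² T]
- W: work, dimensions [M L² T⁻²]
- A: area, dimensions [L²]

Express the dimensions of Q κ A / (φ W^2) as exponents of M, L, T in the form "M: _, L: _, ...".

M: 0, L: 5, T: 3

Collect each base-dimension exponent across the product:
  M: (0) + (1) − (-1) − 2·(1) + (0) = 0
  L: (3) + (2) − (-2) − 2·(2) + (2) = 5
  T: (-1) + (1) − (1) − 2·(-2) + (0) = 3
So the dimensions are [L⁵ T³].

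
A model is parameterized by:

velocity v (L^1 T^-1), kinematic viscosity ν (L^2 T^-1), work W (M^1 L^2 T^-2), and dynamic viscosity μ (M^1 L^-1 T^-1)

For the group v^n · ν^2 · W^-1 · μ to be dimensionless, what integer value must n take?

-1

Balance the L exponent: (1)·n from v, plus 2·(2) − (2) + (-1) = 1 from the rest, must sum to zero.
n + 1 = 0, so n = -1.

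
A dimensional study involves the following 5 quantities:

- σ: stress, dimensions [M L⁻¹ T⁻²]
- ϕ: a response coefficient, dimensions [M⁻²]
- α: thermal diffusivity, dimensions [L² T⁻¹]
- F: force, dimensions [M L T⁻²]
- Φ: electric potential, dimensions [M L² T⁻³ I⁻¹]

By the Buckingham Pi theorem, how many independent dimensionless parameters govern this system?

There are 5 variables and 4 base dimensions (M, L, T, I).
The dimension matrix has rank 4.
Independent dimensionless groups: 5 − 4 = 1.

1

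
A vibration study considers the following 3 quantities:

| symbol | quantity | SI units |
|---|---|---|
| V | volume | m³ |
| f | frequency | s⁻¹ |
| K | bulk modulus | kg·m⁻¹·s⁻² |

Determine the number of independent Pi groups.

There are 3 variables and 3 base dimensions (M, L, T).
The dimension matrix has rank 3.
Independent dimensionless groups: 3 − 3 = 0.

0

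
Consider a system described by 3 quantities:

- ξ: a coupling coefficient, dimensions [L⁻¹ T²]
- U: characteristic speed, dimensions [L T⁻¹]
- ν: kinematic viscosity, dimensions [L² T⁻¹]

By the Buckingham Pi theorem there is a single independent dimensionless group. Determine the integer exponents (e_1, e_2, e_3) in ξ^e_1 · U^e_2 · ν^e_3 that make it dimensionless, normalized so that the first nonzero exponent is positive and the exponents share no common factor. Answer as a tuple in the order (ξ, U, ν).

(1, 3, -1)

L: e_1·(-1) + e_2·(1) + e_3·(2) = 0
T: e_1·(2) + e_2·(-1) + e_3·(-1) = 0
Solving this homogeneous linear system for the smallest-integer solution (first nonzero entry positive) gives (1, 3, -1).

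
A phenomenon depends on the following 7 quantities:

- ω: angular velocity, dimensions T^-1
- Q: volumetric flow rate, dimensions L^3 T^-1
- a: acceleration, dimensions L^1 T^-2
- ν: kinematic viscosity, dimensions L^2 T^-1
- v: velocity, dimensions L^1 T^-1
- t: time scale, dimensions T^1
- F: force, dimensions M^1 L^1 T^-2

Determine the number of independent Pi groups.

4

There are 7 variables and 3 base dimensions (M, L, T).
The dimension matrix has rank 3.
Independent dimensionless groups: 7 − 3 = 4.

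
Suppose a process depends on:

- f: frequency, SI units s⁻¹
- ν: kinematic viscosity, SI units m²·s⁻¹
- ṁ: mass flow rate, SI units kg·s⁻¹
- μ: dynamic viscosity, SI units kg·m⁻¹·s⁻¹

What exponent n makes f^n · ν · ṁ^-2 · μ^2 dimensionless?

Balance the T exponent: (-1)·n from f, plus (-1) − 2·(-1) + 2·(-1) = -1 from the rest, must sum to zero.
−n − 1 = 0, so n = -1.

-1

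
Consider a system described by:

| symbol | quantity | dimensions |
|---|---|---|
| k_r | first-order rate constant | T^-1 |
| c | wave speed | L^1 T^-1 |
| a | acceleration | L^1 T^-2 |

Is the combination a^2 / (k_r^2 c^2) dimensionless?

yes

Sum the exponent of each base dimension across the product:
  L: −2·[k_r]_L − 2·[c]_L + 2·[a]_L = −2·(0) − 2·(1) + 2·(1) = 0
  T: −2·[k_r]_T − 2·[c]_T + 2·[a]_T = −2·(-1) − 2·(-1) + 2·(-2) = 0
All base exponents vanish — dimensionless.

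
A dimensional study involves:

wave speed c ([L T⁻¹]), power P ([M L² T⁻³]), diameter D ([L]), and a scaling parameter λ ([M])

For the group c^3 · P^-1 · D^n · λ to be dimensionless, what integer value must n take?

-1

Balance the L exponent: (1)·n from D, plus 3·(1) − (2) + (0) = 1 from the rest, must sum to zero.
n + 1 = 0, so n = -1.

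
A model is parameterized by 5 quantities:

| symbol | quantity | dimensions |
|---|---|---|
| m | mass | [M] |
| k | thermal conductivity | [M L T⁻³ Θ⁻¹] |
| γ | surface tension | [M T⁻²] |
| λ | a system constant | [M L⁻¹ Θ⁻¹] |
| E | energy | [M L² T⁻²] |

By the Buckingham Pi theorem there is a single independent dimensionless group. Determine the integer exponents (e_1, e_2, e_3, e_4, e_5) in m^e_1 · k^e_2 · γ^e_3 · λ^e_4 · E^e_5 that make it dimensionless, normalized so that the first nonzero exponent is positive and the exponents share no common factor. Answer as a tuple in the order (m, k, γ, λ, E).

(3, 2, -1, -2, -2)

M: e_1·(1) + e_2·(1) + e_3·(1) + e_4·(1) + e_5·(1) = 0
L: e_1·(0) + e_2·(1) + e_3·(0) + e_4·(-1) + e_5·(2) = 0
T: e_1·(0) + e_2·(-3) + e_3·(-2) + e_4·(0) + e_5·(-2) = 0
Θ: e_1·(0) + e_2·(-1) + e_3·(0) + e_4·(-1) + e_5·(0) = 0
Solving this homogeneous linear system for the smallest-integer solution (first nonzero entry positive) gives (3, 2, -1, -2, -2).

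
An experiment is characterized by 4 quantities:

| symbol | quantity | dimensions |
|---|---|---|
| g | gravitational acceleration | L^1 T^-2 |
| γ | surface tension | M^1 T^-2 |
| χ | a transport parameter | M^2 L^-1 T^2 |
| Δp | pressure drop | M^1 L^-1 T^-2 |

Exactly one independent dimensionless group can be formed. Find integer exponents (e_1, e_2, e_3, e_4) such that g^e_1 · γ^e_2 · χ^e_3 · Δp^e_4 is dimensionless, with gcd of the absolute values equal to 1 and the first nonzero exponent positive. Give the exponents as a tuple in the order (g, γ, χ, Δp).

(3, -4, 1, 2)

M: e_1·(0) + e_2·(1) + e_3·(2) + e_4·(1) = 0
L: e_1·(1) + e_2·(0) + e_3·(-1) + e_4·(-1) = 0
T: e_1·(-2) + e_2·(-2) + e_3·(2) + e_4·(-2) = 0
Solving this homogeneous linear system for the smallest-integer solution (first nonzero entry positive) gives (3, -4, 1, 2).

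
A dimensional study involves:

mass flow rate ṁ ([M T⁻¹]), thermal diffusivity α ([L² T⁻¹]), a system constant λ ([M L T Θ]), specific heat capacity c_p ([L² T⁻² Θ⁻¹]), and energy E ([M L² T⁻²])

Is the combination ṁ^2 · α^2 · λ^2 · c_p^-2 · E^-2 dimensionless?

Sum the exponent of each base dimension across the product:
  M: 2·[ṁ]_M + 2·[α]_M + 2·[λ]_M − 2·[c_p]_M − 2·[E]_M = 2·(1) + 2·(0) + 2·(1) − 2·(0) − 2·(1) = 2
  L: 2·[ṁ]_L + 2·[α]_L + 2·[λ]_L − 2·[c_p]_L − 2·[E]_L = 2·(0) + 2·(2) + 2·(1) − 2·(2) − 2·(2) = -2
  T: 2·[ṁ]_T + 2·[α]_T + 2·[λ]_T − 2·[c_p]_T − 2·[E]_T = 2·(-1) + 2·(-1) + 2·(1) − 2·(-2) − 2·(-2) = 6
  Θ: 2·[ṁ]_Θ + 2·[α]_Θ + 2·[λ]_Θ − 2·[c_p]_Θ − 2·[E]_Θ = 2·(0) + 2·(0) + 2·(1) − 2·(-1) − 2·(0) = 4
Net dimensions [M² L⁻² T⁶ Θ⁴] ≠ [1] — not dimensionless.

no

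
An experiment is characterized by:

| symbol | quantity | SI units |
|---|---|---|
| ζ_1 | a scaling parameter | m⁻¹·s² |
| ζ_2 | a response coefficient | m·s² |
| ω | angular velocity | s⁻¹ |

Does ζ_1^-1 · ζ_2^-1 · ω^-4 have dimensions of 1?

Sum the exponent of each base dimension across the product:
  L: −[ζ_1]_L − [ζ_2]_L − 4·[ω]_L = −(-1) − (1) − 4·(0) = 0
  T: −[ζ_1]_T − [ζ_2]_T − 4·[ω]_T = −(2) − (2) − 4·(-1) = 0
All base exponents vanish — dimensionless.

yes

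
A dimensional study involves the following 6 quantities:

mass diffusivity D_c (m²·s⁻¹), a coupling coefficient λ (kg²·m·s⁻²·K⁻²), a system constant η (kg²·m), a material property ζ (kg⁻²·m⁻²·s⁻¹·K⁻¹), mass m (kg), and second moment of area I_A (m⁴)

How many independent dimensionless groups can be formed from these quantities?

2

There are 6 variables and 4 base dimensions (M, L, T, Θ).
The dimension matrix has rank 4.
Independent dimensionless groups: 6 − 4 = 2.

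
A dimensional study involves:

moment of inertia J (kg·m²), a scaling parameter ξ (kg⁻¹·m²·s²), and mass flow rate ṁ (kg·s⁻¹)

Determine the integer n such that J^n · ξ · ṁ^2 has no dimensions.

-1

Balance the M exponent: (1)·n from J, plus (-1) + 2·(1) = 1 from the rest, must sum to zero.
n + 1 = 0, so n = -1.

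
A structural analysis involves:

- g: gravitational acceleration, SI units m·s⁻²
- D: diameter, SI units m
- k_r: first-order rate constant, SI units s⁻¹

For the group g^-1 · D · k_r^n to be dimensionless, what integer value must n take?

Balance the T exponent: (-1)·n from k_r, plus −(-2) + (0) = 2 from the rest, must sum to zero.
−n + 2 = 0, so n = 2.

2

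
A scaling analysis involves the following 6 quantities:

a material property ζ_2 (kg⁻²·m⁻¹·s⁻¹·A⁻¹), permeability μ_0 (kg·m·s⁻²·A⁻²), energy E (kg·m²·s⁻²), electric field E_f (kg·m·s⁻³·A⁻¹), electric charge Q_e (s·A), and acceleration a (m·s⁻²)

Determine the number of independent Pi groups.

2

There are 6 variables and 4 base dimensions (M, L, T, I).
The dimension matrix has rank 4.
Independent dimensionless groups: 6 − 4 = 2.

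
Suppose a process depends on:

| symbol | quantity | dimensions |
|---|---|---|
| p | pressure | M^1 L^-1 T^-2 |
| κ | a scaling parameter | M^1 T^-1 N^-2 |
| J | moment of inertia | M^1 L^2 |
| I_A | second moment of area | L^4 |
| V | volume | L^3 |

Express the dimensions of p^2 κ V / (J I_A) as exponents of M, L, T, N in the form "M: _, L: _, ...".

Collect each base-dimension exponent across the product:
  M: 2·(1) + (1) − (1) − (0) + (0) = 2
  L: 2·(-1) + (0) − (2) − (4) + (3) = -5
  T: 2·(-2) + (-1) − (0) − (0) + (0) = -5
  N: 2·(0) + (-2) − (0) − (0) + (0) = -2
So the dimensions are [M² L⁻⁵ T⁻⁵ N⁻²].

M: 2, L: -5, T: -5, N: -2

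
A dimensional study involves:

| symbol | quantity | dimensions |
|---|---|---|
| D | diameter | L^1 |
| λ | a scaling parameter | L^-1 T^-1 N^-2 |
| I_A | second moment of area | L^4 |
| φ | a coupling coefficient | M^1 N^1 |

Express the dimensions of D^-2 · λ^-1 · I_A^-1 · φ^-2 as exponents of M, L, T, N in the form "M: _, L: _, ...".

Collect each base-dimension exponent across the product:
  M: −2·(0) − (0) − (0) − 2·(1) = -2
  L: −2·(1) − (-1) − (4) − 2·(0) = -5
  T: −2·(0) − (-1) − (0) − 2·(0) = 1
  N: −2·(0) − (-2) − (0) − 2·(1) = 0
So the dimensions are [M⁻² L⁻⁵ T].

M: -2, L: -5, T: 1, N: 0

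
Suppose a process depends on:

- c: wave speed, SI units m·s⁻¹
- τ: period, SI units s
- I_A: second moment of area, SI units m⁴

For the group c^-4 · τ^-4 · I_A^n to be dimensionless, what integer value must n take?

Balance the L exponent: (4)·n from I_A, plus −4·(1) − 4·(0) = -4 from the rest, must sum to zero.
4n − 4 = 0, so n = 1.

1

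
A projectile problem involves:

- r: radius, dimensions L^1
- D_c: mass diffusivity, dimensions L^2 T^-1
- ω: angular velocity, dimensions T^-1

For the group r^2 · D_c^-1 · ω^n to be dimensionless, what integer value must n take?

1

Balance the T exponent: (-1)·n from ω, plus 2·(0) − (-1) = 1 from the rest, must sum to zero.
−n + 1 = 0, so n = 1.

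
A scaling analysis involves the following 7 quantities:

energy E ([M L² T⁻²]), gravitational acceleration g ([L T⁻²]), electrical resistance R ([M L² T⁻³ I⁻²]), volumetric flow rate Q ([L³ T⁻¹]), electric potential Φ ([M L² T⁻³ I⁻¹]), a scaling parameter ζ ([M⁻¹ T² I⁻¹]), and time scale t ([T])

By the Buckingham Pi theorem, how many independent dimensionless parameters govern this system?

3

There are 7 variables and 4 base dimensions (M, L, T, I).
The dimension matrix has rank 4.
Independent dimensionless groups: 7 − 4 = 3.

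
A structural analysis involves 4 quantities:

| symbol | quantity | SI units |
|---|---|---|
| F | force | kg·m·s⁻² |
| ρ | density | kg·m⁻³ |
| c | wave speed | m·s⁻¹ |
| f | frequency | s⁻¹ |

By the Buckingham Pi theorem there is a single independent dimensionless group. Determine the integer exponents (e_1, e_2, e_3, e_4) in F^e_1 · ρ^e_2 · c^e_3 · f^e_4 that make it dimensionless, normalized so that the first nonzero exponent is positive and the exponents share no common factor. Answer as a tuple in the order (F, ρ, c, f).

M: e_1·(1) + e_2·(1) + e_3·(0) + e_4·(0) = 0
L: e_1·(1) + e_2·(-3) + e_3·(1) + e_4·(0) = 0
T: e_1·(-2) + e_2·(0) + e_3·(-1) + e_4·(-1) = 0
Solving this homogeneous linear system for the smallest-integer solution (first nonzero entry positive) gives (1, -1, -4, 2).

(1, -1, -4, 2)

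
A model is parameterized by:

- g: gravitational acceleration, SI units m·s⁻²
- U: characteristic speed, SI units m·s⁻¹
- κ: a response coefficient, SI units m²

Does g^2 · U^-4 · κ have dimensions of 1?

yes

Sum the exponent of each base dimension across the product:
  L: 2·[g]_L − 4·[U]_L + [κ]_L = 2·(1) − 4·(1) + (2) = 0
  T: 2·[g]_T − 4·[U]_T + [κ]_T = 2·(-2) − 4·(-1) + (0) = 0
All base exponents vanish — dimensionless.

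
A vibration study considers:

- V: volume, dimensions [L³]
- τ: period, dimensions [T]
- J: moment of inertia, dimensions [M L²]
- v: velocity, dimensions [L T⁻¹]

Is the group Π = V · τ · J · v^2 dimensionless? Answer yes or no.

no

Sum the exponent of each base dimension across the product:
  M: [V]_M + [τ]_M + [J]_M + 2·[v]_M = (0) + (0) + (1) + 2·(0) = 1
  L: [V]_L + [τ]_L + [J]_L + 2·[v]_L = (3) + (0) + (2) + 2·(1) = 7
  T: [V]_T + [τ]_T + [J]_T + 2·[v]_T = (0) + (1) + (0) + 2·(-1) = -1
Net dimensions [M L⁷ T⁻¹] ≠ [1] — not dimensionless.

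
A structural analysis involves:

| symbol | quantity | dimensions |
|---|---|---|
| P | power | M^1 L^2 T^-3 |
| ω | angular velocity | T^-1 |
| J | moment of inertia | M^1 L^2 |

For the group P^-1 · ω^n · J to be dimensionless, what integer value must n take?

3

Balance the T exponent: (-1)·n from ω, plus −(-3) + (0) = 3 from the rest, must sum to zero.
−n + 3 = 0, so n = 3.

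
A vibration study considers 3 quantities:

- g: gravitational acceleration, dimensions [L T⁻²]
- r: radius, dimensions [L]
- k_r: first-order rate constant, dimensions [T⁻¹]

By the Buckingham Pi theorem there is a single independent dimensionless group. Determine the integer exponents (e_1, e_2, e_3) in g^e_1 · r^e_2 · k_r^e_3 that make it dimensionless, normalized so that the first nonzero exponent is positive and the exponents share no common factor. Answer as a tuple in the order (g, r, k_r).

(1, -1, -2)

L: e_1·(1) + e_2·(1) + e_3·(0) = 0
T: e_1·(-2) + e_2·(0) + e_3·(-1) = 0
Solving this homogeneous linear system for the smallest-integer solution (first nonzero entry positive) gives (1, -1, -2).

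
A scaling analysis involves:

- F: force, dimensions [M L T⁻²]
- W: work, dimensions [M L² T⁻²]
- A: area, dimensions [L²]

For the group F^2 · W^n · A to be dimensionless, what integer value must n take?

-2

Balance the M exponent: (1)·n from W, plus 2·(1) + (0) = 2 from the rest, must sum to zero.
n + 2 = 0, so n = -2.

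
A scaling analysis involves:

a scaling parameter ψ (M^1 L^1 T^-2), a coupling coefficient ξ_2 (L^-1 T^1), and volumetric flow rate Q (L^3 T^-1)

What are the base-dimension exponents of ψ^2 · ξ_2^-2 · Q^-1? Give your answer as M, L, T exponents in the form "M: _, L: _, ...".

M: 2, L: 1, T: -5

Collect each base-dimension exponent across the product:
  M: 2·(1) − 2·(0) − (0) = 2
  L: 2·(1) − 2·(-1) − (3) = 1
  T: 2·(-2) − 2·(1) − (-1) = -5
So the dimensions are [M² L T⁻⁵].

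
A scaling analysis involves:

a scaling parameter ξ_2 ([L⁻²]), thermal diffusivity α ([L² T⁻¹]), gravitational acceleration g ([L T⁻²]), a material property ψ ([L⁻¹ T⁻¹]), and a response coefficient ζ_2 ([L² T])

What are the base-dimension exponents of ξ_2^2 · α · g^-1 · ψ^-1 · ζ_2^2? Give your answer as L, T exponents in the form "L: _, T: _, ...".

L: 2, T: 4

Collect each base-dimension exponent across the product:
  L: 2·(-2) + (2) − (1) − (-1) + 2·(2) = 2
  T: 2·(0) + (-1) − (-2) − (-1) + 2·(1) = 4
So the dimensions are [L² T⁴].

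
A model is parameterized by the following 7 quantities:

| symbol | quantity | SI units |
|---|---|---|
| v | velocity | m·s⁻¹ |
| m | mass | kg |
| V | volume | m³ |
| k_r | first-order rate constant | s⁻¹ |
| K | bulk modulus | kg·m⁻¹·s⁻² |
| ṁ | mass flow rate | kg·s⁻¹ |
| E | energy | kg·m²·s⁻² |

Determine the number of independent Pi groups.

4

There are 7 variables and 3 base dimensions (M, L, T).
The dimension matrix has rank 3.
Independent dimensionless groups: 7 − 3 = 4.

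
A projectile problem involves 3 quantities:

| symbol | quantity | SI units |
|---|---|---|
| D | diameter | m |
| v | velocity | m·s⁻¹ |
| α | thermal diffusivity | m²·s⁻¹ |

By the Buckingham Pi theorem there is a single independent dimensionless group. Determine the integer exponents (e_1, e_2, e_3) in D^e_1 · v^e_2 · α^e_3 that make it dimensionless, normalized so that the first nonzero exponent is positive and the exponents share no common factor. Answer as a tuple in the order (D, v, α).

L: e_1·(1) + e_2·(1) + e_3·(2) = 0
T: e_1·(0) + e_2·(-1) + e_3·(-1) = 0
Solving this homogeneous linear system for the smallest-integer solution (first nonzero entry positive) gives (1, 1, -1).

(1, 1, -1)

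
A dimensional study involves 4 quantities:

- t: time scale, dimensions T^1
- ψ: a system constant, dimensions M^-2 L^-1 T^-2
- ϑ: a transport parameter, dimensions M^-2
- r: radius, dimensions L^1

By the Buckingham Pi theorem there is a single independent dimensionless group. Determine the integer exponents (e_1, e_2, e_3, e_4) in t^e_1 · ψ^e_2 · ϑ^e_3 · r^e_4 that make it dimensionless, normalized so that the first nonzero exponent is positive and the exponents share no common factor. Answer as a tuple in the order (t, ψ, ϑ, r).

M: e_1·(0) + e_2·(-2) + e_3·(-2) + e_4·(0) = 0
L: e_1·(0) + e_2·(-1) + e_3·(0) + e_4·(1) = 0
T: e_1·(1) + e_2·(-2) + e_3·(0) + e_4·(0) = 0
Solving this homogeneous linear system for the smallest-integer solution (first nonzero entry positive) gives (2, 1, -1, 1).

(2, 1, -1, 1)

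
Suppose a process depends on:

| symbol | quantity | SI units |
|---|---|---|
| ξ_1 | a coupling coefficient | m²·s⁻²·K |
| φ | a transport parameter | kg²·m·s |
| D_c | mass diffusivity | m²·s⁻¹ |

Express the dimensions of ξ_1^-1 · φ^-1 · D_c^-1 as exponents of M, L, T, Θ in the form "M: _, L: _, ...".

M: -2, L: -5, T: 2, Θ: -1

Collect each base-dimension exponent across the product:
  M: −(0) − (2) − (0) = -2
  L: −(2) − (1) − (2) = -5
  T: −(-2) − (1) − (-1) = 2
  Θ: −(1) − (0) − (0) = -1
So the dimensions are [M⁻² L⁻⁵ T² Θ⁻¹].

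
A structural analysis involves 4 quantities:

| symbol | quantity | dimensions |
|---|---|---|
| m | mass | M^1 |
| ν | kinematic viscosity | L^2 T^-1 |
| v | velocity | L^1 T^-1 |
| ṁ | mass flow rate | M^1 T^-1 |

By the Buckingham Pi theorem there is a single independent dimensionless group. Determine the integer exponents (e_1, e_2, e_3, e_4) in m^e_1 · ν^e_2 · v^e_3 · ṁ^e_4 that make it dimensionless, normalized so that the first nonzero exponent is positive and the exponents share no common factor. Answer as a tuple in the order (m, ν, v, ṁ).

M: e_1·(1) + e_2·(0) + e_3·(0) + e_4·(1) = 0
L: e_1·(0) + e_2·(2) + e_3·(1) + e_4·(0) = 0
T: e_1·(0) + e_2·(-1) + e_3·(-1) + e_4·(-1) = 0
Solving this homogeneous linear system for the smallest-integer solution (first nonzero entry positive) gives (1, -1, 2, -1).

(1, -1, 2, -1)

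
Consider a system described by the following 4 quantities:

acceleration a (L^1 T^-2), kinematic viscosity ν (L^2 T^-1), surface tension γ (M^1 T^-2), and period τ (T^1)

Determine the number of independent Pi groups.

There are 4 variables and 3 base dimensions (M, L, T).
The dimension matrix has rank 3.
Independent dimensionless groups: 4 − 3 = 1.

1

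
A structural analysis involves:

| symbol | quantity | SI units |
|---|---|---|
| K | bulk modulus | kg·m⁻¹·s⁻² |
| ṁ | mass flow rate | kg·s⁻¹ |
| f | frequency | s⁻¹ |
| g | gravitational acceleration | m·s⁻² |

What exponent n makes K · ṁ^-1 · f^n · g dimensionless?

Balance the T exponent: (-1)·n from f, plus (-2) − (-1) + (-2) = -3 from the rest, must sum to zero.
−n − 3 = 0, so n = -3.

-3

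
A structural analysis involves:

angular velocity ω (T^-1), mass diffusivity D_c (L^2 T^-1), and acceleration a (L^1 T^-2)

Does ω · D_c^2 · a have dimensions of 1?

Sum the exponent of each base dimension across the product:
  L: [ω]_L + 2·[D_c]_L + [a]_L = (0) + 2·(2) + (1) = 5
  T: [ω]_T + 2·[D_c]_T + [a]_T = (-1) + 2·(-1) + (-2) = -5
Net dimensions [L⁵ T⁻⁵] ≠ [1] — not dimensionless.

no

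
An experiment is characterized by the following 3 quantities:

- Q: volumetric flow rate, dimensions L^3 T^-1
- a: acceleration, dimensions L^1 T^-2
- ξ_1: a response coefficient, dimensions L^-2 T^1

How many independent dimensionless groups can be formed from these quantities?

There are 3 variables and 2 base dimensions (L, T).
The dimension matrix has rank 2.
Independent dimensionless groups: 3 − 2 = 1.

1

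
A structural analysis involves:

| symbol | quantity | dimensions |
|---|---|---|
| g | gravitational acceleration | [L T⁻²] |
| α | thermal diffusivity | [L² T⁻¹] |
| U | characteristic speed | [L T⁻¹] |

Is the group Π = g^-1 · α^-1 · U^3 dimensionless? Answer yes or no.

Sum the exponent of each base dimension across the product:
  L: −[g]_L − [α]_L + 3·[U]_L = −(1) − (2) + 3·(1) = 0
  T: −[g]_T − [α]_T + 3·[U]_T = −(-2) − (-1) + 3·(-1) = 0
All base exponents vanish — dimensionless.

yes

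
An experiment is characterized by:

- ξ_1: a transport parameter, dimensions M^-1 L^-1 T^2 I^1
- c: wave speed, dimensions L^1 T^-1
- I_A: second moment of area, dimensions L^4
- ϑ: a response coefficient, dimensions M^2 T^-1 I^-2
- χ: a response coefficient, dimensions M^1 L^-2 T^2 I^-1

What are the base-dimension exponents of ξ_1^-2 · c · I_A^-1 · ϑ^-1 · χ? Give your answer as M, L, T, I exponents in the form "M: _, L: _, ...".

M: 1, L: -3, T: -2, I: -1

Collect each base-dimension exponent across the product:
  M: −2·(-1) + (0) − (0) − (2) + (1) = 1
  L: −2·(-1) + (1) − (4) − (0) + (-2) = -3
  T: −2·(2) + (-1) − (0) − (-1) + (2) = -2
  I: −2·(1) + (0) − (0) − (-2) + (-1) = -1
So the dimensions are [M L⁻³ T⁻² I⁻¹].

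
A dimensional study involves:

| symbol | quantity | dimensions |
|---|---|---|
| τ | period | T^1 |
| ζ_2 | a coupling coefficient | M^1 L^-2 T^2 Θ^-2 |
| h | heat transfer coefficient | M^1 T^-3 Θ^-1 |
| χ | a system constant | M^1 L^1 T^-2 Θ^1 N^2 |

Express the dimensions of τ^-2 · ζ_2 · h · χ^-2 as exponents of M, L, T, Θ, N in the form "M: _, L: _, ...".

M: 0, L: -4, T: 1, Θ: -5, N: -4

Collect each base-dimension exponent across the product:
  M: −2·(0) + (1) + (1) − 2·(1) = 0
  L: −2·(0) + (-2) + (0) − 2·(1) = -4
  T: −2·(1) + (2) + (-3) − 2·(-2) = 1
  Θ: −2·(0) + (-2) + (-1) − 2·(1) = -5
  N: −2·(0) + (0) + (0) − 2·(2) = -4
So the dimensions are [L⁻⁴ T Θ⁻⁵ N⁻⁴].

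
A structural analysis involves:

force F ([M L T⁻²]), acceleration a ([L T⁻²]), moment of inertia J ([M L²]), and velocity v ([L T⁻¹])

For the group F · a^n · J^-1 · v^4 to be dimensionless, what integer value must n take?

Balance the L exponent: (1)·n from a, plus (1) − (2) + 4·(1) = 3 from the rest, must sum to zero.
n + 3 = 0, so n = -3.

-3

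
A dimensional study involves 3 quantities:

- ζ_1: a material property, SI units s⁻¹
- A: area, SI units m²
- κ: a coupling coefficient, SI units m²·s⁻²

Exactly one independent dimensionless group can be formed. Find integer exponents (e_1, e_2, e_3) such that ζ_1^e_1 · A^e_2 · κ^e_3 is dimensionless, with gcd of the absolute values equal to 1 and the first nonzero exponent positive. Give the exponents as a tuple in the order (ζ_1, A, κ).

L: e_1·(0) + e_2·(2) + e_3·(2) = 0
T: e_1·(-1) + e_2·(0) + e_3·(-2) = 0
Solving this homogeneous linear system for the smallest-integer solution (first nonzero entry positive) gives (2, 1, -1).

(2, 1, -1)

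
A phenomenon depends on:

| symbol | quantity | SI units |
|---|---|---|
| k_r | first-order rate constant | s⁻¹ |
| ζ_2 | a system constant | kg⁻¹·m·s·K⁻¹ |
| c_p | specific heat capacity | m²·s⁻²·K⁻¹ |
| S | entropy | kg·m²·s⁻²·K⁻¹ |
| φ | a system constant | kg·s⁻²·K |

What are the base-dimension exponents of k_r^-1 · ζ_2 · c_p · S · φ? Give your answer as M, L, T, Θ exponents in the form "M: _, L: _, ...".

M: 1, L: 5, T: -4, Θ: -2

Collect each base-dimension exponent across the product:
  M: −(0) + (-1) + (0) + (1) + (1) = 1
  L: −(0) + (1) + (2) + (2) + (0) = 5
  T: −(-1) + (1) + (-2) + (-2) + (-2) = -4
  Θ: −(0) + (-1) + (-1) + (-1) + (1) = -2
So the dimensions are [M L⁵ T⁻⁴ Θ⁻²].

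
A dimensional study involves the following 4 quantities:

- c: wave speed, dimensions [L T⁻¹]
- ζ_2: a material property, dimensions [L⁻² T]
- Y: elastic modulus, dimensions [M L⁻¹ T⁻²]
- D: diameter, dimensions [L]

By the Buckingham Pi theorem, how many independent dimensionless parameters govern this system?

1

There are 4 variables and 3 base dimensions (M, L, T).
The dimension matrix has rank 3.
Independent dimensionless groups: 4 − 3 = 1.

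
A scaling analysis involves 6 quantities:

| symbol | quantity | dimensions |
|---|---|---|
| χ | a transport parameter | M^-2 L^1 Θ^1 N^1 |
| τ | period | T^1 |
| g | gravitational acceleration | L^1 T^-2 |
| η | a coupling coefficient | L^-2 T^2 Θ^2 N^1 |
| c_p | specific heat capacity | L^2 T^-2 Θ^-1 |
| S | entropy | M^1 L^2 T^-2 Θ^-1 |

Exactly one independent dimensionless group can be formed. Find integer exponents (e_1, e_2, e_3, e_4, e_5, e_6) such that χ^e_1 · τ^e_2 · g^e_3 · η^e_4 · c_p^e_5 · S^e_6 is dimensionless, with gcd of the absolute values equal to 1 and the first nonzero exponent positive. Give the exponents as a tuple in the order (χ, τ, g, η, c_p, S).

(1, -2, -1, -1, -3, 2)

M: e_1·(-2) + e_2·(0) + e_3·(0) + e_4·(0) + e_5·(0) + e_6·(1) = 0
L: e_1·(1) + e_2·(0) + e_3·(1) + e_4·(-2) + e_5·(2) + e_6·(2) = 0
T: e_1·(0) + e_2·(1) + e_3·(-2) + e_4·(2) + e_5·(-2) + e_6·(-2) = 0
Θ: e_1·(1) + e_2·(0) + e_3·(0) + e_4·(2) + e_5·(-1) + e_6·(-1) = 0
N: e_1·(1) + e_2·(0) + e_3·(0) + e_4·(1) + e_5·(0) + e_6·(0) = 0
Solving this homogeneous linear system for the smallest-integer solution (first nonzero entry positive) gives (1, -2, -1, -1, -3, 2).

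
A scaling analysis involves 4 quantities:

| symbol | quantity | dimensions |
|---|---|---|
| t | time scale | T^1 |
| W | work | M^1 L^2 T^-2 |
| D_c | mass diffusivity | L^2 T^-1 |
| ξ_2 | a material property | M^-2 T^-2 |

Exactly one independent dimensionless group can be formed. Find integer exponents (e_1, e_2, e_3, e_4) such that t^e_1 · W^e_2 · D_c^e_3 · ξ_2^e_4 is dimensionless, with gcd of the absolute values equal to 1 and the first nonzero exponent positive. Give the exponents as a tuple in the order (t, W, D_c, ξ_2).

M: e_1·(0) + e_2·(1) + e_3·(0) + e_4·(-2) = 0
L: e_1·(0) + e_2·(2) + e_3·(2) + e_4·(0) = 0
T: e_1·(1) + e_2·(-2) + e_3·(-1) + e_4·(-2) = 0
Solving this homogeneous linear system for the smallest-integer solution (first nonzero entry positive) gives (4, 2, -2, 1).

(4, 2, -2, 1)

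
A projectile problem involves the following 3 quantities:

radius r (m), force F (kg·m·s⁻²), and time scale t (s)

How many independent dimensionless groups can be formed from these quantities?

0

There are 3 variables and 3 base dimensions (M, L, T).
The dimension matrix has rank 3.
Independent dimensionless groups: 3 − 3 = 0.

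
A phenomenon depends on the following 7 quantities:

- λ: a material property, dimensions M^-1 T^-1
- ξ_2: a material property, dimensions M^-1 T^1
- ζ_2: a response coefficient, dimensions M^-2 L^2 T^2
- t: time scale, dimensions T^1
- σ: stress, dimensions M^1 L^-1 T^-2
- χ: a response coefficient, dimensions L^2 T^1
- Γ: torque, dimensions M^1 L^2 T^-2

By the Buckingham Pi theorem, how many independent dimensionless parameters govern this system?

There are 7 variables and 3 base dimensions (M, L, T).
The dimension matrix has rank 3.
Independent dimensionless groups: 7 − 3 = 4.

4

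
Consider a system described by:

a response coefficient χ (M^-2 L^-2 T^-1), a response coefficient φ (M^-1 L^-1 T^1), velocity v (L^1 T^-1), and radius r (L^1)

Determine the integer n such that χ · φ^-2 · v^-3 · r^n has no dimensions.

Balance the L exponent: (1)·n from r, plus (-2) − 2·(-1) − 3·(1) = -3 from the rest, must sum to zero.
n − 3 = 0, so n = 3.

3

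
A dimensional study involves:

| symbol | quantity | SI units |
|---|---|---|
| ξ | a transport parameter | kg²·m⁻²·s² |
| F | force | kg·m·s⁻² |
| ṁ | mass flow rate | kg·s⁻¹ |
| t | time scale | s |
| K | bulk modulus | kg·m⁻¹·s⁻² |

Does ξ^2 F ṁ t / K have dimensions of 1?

Sum the exponent of each base dimension across the product:
  M: 2·[ξ]_M + [F]_M + [ṁ]_M + [t]_M − [K]_M = 2·(2) + (1) + (1) + (0) − (1) = 5
  L: 2·[ξ]_L + [F]_L + [ṁ]_L + [t]_L − [K]_L = 2·(-2) + (1) + (0) + (0) − (-1) = -2
  T: 2·[ξ]_T + [F]_T + [ṁ]_T + [t]_T − [K]_T = 2·(2) + (-2) + (-1) + (1) − (-2) = 4
Net dimensions [M⁵ L⁻² T⁴] ≠ [1] — not dimensionless.

no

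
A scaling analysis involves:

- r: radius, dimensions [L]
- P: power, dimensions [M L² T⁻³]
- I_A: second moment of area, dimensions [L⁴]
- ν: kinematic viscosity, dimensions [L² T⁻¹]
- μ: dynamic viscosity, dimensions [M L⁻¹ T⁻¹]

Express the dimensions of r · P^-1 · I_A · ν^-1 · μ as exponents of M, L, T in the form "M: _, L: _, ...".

M: 0, L: 0, T: 3

Collect each base-dimension exponent across the product:
  M: (0) − (1) + (0) − (0) + (1) = 0
  L: (1) − (2) + (4) − (2) + (-1) = 0
  T: (0) − (-3) + (0) − (-1) + (-1) = 3
So the dimensions are [T³].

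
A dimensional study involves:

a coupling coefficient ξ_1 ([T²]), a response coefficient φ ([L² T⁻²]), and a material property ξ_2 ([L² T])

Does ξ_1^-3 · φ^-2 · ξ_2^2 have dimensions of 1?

Sum the exponent of each base dimension across the product:
  L: −3·[ξ_1]_L − 2·[φ]_L + 2·[ξ_2]_L = −3·(0) − 2·(2) + 2·(2) = 0
  T: −3·[ξ_1]_T − 2·[φ]_T + 2·[ξ_2]_T = −3·(2) − 2·(-2) + 2·(1) = 0
All base exponents vanish — dimensionless.

yes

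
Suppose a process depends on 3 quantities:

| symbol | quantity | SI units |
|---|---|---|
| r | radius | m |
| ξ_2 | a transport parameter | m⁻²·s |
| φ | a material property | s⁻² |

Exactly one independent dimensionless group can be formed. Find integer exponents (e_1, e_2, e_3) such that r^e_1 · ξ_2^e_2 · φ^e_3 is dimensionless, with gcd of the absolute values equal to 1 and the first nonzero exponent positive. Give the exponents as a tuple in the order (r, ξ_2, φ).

(4, 2, 1)

L: e_1·(1) + e_2·(-2) + e_3·(0) = 0
T: e_1·(0) + e_2·(1) + e_3·(-2) = 0
Solving this homogeneous linear system for the smallest-integer solution (first nonzero entry positive) gives (4, 2, 1).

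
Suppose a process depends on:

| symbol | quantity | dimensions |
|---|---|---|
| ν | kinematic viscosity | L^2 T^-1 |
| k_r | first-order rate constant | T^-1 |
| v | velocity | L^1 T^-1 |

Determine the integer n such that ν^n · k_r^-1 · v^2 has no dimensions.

-1

Balance the L exponent: (2)·n from ν, plus −(0) + 2·(1) = 2 from the rest, must sum to zero.
2n + 2 = 0, so n = -1.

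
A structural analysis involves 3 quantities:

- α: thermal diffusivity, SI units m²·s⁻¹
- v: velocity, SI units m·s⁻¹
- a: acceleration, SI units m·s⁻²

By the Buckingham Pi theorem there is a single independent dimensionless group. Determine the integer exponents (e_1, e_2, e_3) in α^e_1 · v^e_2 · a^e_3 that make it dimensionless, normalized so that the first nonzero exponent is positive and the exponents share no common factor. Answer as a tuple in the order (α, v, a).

L: e_1·(2) + e_2·(1) + e_3·(1) = 0
T: e_1·(-1) + e_2·(-1) + e_3·(-2) = 0
Solving this homogeneous linear system for the smallest-integer solution (first nonzero entry positive) gives (1, -3, 1).

(1, -3, 1)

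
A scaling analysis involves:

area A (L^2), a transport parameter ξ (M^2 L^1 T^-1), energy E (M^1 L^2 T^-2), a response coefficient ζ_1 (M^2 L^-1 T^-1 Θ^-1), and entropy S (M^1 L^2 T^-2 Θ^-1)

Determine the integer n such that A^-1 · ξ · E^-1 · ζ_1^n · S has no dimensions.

-1

Balance the M exponent: (2)·n from ζ_1, plus −(0) + (2) − (1) + (1) = 2 from the rest, must sum to zero.
2n + 2 = 0, so n = -1.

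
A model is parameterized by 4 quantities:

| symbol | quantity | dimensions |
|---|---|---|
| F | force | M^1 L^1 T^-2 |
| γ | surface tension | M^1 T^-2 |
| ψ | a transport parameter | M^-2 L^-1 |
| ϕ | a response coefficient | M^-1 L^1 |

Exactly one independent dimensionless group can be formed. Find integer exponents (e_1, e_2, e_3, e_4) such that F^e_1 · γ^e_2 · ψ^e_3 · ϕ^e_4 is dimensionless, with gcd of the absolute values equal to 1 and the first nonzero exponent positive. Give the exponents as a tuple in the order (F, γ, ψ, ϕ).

M: e_1·(1) + e_2·(1) + e_3·(-2) + e_4·(-1) = 0
L: e_1·(1) + e_2·(0) + e_3·(-1) + e_4·(1) = 0
T: e_1·(-2) + e_2·(-2) + e_3·(0) + e_4·(0) = 0
Solving this homogeneous linear system for the smallest-integer solution (first nonzero entry positive) gives (3, -3, 1, -2).

(3, -3, 1, -2)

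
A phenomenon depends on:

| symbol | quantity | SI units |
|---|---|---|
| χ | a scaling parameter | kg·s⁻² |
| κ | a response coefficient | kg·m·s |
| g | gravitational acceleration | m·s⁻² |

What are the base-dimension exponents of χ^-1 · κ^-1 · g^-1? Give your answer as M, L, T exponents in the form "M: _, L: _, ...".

M: -2, L: -2, T: 3

Collect each base-dimension exponent across the product:
  M: −(1) − (1) − (0) = -2
  L: −(0) − (1) − (1) = -2
  T: −(-2) − (1) − (-2) = 3
So the dimensions are [M⁻² L⁻² T³].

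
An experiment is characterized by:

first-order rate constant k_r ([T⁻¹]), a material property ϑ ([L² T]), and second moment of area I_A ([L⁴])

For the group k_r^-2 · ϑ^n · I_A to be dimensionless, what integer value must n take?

Balance the L exponent: (2)·n from ϑ, plus −2·(0) + (4) = 4 from the rest, must sum to zero.
2n + 4 = 0, so n = -2.

-2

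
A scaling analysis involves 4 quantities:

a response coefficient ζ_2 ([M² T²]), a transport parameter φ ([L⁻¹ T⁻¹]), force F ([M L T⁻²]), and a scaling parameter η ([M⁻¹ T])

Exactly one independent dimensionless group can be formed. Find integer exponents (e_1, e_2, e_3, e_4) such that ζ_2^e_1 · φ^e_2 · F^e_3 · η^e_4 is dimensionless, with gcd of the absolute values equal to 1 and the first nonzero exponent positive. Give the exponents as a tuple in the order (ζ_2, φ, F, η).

(1, 2, 2, 4)

M: e_1·(2) + e_2·(0) + e_3·(1) + e_4·(-1) = 0
L: e_1·(0) + e_2·(-1) + e_3·(1) + e_4·(0) = 0
T: e_1·(2) + e_2·(-1) + e_3·(-2) + e_4·(1) = 0
Solving this homogeneous linear system for the smallest-integer solution (first nonzero entry positive) gives (1, 2, 2, 4).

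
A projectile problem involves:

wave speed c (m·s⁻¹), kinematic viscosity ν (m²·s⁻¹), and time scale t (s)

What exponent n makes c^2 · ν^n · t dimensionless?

-1

Balance the L exponent: (2)·n from ν, plus 2·(1) + (0) = 2 from the rest, must sum to zero.
2n + 2 = 0, so n = -1.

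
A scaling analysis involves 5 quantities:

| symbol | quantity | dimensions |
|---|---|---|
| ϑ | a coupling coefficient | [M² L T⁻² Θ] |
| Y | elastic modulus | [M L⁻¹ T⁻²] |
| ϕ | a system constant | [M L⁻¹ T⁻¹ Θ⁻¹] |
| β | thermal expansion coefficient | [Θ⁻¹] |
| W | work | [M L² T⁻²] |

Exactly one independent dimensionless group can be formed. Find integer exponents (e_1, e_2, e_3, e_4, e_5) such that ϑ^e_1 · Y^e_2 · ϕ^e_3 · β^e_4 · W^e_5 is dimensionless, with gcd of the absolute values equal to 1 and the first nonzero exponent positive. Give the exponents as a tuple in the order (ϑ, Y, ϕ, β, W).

(1, 1, -2, 3, -1)

M: e_1·(2) + e_2·(1) + e_3·(1) + e_4·(0) + e_5·(1) = 0
L: e_1·(1) + e_2·(-1) + e_3·(-1) + e_4·(0) + e_5·(2) = 0
T: e_1·(-2) + e_2·(-2) + e_3·(-1) + e_4·(0) + e_5·(-2) = 0
Θ: e_1·(1) + e_2·(0) + e_3·(-1) + e_4·(-1) + e_5·(0) = 0
Solving this homogeneous linear system for the smallest-integer solution (first nonzero entry positive) gives (1, 1, -2, 3, -1).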